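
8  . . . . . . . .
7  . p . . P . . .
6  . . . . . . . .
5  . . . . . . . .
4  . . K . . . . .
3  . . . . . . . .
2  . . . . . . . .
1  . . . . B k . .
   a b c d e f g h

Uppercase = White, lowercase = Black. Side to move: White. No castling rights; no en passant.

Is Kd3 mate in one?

no

After Kd3: black king on f1; in check: no.
Black is not in check, so this cannot be checkmate.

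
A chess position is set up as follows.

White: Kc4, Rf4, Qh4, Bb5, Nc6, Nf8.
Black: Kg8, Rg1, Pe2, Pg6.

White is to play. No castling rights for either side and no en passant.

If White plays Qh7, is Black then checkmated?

After Qh7: black king on g8; in check: yes, from the white queen on h7.
King squares — f7: attacked by Rf4; g7: attacked by Qh7; h7: attacked by Nf8; f8: attacked by Rf4; h8: attacked by Qh7.
Black has no legal moves → checkmate.

yes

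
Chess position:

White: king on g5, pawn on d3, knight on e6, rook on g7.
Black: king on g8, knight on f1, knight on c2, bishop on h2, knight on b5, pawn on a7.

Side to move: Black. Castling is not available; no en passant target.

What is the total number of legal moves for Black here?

Black to move; king on g8.
In check: yes, from the white rook on g7.
Legal moves: Kh8.
Count: 1.

1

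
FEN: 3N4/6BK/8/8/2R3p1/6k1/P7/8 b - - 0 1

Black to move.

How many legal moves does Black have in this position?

6

Black to move; king on g3.
In check: no.
Legal moves: Kh4, Kh3, Kf3, Kh2, Kg2, Kf2.
Count: 6.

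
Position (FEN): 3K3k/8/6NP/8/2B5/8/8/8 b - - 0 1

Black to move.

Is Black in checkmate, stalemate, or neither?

Black to move; black king on h8.
In check: yes, from the white knight on g6.
Legal moves for Black: Kh7.
Black is in check but has 1 legal move → neither.

neither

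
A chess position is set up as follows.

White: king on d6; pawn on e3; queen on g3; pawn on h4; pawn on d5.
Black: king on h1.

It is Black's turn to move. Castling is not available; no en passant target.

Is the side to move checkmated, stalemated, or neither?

Black to move; black king on h1.
In check: no.
King squares — g1: attacked by Qg3; g2: attacked by Qg3; h2: attacked by Qg3.
Legal moves for Black: none.
Not in check and no legal moves → stalemate.

stalemate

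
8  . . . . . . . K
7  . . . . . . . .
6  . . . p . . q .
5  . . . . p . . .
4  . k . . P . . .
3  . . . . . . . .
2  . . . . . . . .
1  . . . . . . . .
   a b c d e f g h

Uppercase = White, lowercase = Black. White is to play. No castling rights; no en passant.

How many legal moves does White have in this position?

0

White to move; king on h8.
In check: no.
Legal moves: none.
Count: 0.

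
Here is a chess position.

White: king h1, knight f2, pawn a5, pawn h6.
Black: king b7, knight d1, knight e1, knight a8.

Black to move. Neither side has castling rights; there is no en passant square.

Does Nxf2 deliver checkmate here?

After Nxf2: white king on h1; in check: yes, from the black knight on f2.
White has 2 legal replies: Kh2, Kg1.
In check but a legal move exists → not checkmate.

no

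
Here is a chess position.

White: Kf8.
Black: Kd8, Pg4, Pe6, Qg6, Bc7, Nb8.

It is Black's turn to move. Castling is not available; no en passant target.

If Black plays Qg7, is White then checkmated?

no

After Qg7: white king on f8; in check: yes, from the black queen on g7.
White has 1 legal reply: Kxg7.
In check but a legal move exists → not checkmate.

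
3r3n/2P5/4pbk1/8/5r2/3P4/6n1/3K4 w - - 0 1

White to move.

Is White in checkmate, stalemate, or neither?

White to move; white king on d1.
In check: no.
Legal moves for White: Ke2, Kd2, Kc2, Kc1, cxd8=Q, cxd8=R, cxd8=B, cxd8=N, c8=Q, c8=R, c8=B, c8=N, d4.
White has 13 legal moves and is not in check → neither.

neither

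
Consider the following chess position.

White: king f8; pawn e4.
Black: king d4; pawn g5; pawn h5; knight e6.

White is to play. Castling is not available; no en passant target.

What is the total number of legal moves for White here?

White to move; king on f8.
In check: yes, from the black knight on e6.
Legal moves: Kg8, Ke8, Kf7, Ke7.
Count: 4.

4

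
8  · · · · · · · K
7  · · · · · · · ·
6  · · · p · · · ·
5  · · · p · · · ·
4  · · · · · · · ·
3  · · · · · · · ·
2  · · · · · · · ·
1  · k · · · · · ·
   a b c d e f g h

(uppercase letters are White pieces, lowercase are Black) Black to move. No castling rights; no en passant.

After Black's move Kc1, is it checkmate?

no

After Kc1: white king on h8; in check: no.
White is not in check, so this cannot be checkmate.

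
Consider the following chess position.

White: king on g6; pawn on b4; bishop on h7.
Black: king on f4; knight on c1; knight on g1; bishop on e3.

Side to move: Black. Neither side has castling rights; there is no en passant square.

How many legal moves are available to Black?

Black to move; king on f4.
In check: no.
Legal moves: Ke5, Kg4, Ke4, Kg3, Kf3, Ba7, Bb6, Bc5, Bd4, Bf2, Bd2, Nh3, Nf3, Nge2, Nd3, Nb3, Nce2, Na2.
Count: 18.

18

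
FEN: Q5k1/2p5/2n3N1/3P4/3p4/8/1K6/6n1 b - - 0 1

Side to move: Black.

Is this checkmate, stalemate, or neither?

Black to move; black king on g8.
In check: yes, from the white queen on a8.
King squares — f7: available; g7: available; h7: available; f8: attacked by Ng6; h8: attacked by Ng6.
Legal moves for Black: Kh7, Kg7, Kf7, Nd8, Nb8.
Black is in check but has 5 legal moves → neither.

neither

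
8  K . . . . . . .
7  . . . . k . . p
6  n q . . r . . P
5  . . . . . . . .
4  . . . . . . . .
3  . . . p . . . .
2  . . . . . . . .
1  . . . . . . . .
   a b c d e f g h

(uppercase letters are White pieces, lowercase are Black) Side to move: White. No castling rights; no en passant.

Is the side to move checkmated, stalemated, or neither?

stalemate

White to move; white king on a8.
In check: no.
King squares — a7: attacked by Qb6; b7: attacked by Qb6; b8: attacked by Na6.
Legal moves for White: none.
Not in check and no legal moves → stalemate.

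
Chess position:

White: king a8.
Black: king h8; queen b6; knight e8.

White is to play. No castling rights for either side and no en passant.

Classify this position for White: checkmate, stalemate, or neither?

stalemate

White to move; white king on a8.
In check: no.
King squares — a7: attacked by Qb6; b7: attacked by Qb6; b8: attacked by Qb6.
Legal moves for White: none.
Not in check and no legal moves → stalemate.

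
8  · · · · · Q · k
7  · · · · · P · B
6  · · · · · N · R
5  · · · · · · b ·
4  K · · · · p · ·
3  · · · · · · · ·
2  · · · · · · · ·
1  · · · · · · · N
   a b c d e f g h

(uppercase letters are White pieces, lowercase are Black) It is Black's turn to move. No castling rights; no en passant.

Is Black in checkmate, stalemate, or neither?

Black to move; black king on h8.
In check: yes, from the white queen on f8.
King squares — g7: attacked by Qf8; h7: attacked by Nf6; g8: attacked by Nf6.
Legal moves for Black: none.
In check with no legal moves → checkmate.

checkmate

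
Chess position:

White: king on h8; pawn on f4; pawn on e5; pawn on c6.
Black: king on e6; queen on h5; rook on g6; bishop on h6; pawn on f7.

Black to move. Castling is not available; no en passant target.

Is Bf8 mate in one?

yes

After Bf8: white king on h8; in check: yes, from the black queen on h5.
King squares — g7: attacked by Rg6; h7: attacked by Qh5; g8: attacked by Rg6.
White has no legal moves → checkmate.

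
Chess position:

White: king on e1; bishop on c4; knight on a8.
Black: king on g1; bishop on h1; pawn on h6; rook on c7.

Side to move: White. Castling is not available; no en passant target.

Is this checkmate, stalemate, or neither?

neither

White to move; white king on e1.
In check: no.
Legal moves for White: Nxc7, Nb6, Bg8, Bf7, Be6, Ba6, Bd5, Bb5, Bd3, Bb3, Be2, Ba2, Bf1, Ke2, Kd2, Kd1.
White has 16 legal moves and is not in check → neither.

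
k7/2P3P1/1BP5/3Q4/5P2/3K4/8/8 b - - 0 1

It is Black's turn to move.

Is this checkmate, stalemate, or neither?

Black to move; black king on a8.
In check: no.
King squares — a7: attacked by Bb6; b7: attacked by Pc6; b8: attacked by Pc7.
Legal moves for Black: none.
Not in check and no legal moves → stalemate.

stalemate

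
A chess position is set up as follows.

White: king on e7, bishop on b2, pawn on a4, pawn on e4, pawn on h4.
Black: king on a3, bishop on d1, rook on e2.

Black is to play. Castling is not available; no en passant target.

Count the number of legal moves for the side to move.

6

Black to move; king on a3.
In check: yes, from the white bishop on b2.
Legal moves: Kb4, Kxa4, Kb3, Kxb2, Ka2, Rxb2.
Count: 6.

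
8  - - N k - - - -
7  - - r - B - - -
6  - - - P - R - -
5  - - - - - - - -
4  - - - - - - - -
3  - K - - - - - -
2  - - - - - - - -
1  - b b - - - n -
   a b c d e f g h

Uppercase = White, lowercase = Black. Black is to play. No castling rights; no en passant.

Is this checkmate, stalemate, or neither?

neither

Black to move; black king on d8.
In check: yes, from the white bishop on e7.
Legal moves for Black: Ke8, Kxc8, Kd7, Rxe7.
Black is in check but has 4 legal moves → neither.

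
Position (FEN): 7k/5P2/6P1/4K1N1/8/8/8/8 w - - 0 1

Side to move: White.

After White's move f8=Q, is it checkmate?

yes

After f8=Q: black king on h8; in check: yes, from the white queen on f8.
King squares — g7: attacked by Qf8; h7: attacked by Ng5; g8: attacked by Qf8.
Black has no legal moves → checkmate.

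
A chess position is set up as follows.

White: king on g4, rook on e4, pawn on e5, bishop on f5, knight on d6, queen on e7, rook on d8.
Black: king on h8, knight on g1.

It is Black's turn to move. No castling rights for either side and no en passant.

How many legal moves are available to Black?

0

Black to move; king on h8.
In check: yes, from the white rook on d8.
Legal moves: none.
Count: 0.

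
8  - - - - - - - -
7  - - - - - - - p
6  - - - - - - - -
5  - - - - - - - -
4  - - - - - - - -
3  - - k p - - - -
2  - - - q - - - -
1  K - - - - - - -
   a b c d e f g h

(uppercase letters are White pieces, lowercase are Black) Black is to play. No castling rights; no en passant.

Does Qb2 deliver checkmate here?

yes

After Qb2: white king on a1; in check: yes, from the black queen on b2.
King squares — b1: attacked by Qb2; a2: attacked by Qb2; b2: attacked by Kc3.
White has no legal moves → checkmate.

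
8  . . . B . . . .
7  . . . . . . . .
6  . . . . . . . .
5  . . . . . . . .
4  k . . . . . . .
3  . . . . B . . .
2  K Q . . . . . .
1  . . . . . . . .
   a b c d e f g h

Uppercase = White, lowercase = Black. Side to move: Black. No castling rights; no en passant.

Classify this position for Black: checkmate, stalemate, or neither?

stalemate

Black to move; black king on a4.
In check: no.
King squares — a3: attacked by Ka2; b3: attacked by Ka2; b4: attacked by Qb2; a5: attacked by Bd8; b5: attacked by Qb2.
Legal moves for Black: none.
Not in check and no legal moves → stalemate.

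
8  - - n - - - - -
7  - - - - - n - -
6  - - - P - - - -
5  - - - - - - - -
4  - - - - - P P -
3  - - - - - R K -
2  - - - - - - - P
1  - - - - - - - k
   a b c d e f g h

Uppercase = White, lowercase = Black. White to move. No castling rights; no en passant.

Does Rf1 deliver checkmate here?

yes

After Rf1: black king on h1; in check: yes, from the white rook on f1.
King squares — g1: attacked by Rf1; g2: attacked by Kg3; h2: attacked by Kg3.
Black has no legal moves → checkmate.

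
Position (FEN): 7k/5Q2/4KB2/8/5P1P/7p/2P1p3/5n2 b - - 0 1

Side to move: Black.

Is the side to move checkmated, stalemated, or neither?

checkmate

Black to move; black king on h8.
In check: yes, from the white bishop on f6.
King squares — g7: attacked by Bf6; h7: attacked by Qf7; g8: attacked by Qf7.
Legal moves for Black: none.
In check with no legal moves → checkmate.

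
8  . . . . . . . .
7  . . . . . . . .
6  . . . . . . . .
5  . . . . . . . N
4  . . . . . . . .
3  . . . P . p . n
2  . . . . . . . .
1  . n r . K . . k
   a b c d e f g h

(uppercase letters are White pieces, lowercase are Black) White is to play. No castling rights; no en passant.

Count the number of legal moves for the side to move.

0

White to move; king on e1.
In check: yes, from the black rook on c1.
Legal moves: none.
Count: 0.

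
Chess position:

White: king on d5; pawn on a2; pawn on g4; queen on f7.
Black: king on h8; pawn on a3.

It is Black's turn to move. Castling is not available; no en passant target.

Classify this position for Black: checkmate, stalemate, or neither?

stalemate

Black to move; black king on h8.
In check: no.
King squares — g7: attacked by Qf7; h7: attacked by Qf7; g8: attacked by Qf7.
Legal moves for Black: none.
Not in check and no legal moves → stalemate.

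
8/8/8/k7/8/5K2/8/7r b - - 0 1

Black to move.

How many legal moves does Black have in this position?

19

Black to move; king on a5.
In check: no.
Legal moves: Kb6, Ka6, Kb5, Kb4, Ka4, Rh8, Rh7, Rh6, Rh5, Rh4, Rh3+, Rh2, Rg1, Rf1+, Re1, Rd1, Rc1, Rb1, Ra1.
Count: 19.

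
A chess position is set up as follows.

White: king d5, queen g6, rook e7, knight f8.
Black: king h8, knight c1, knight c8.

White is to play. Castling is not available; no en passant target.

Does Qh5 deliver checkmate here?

After Qh5: black king on h8; in check: yes, from the white queen on h5.
Black has 1 legal reply: Kg8.
In check but a legal move exists → not checkmate.

no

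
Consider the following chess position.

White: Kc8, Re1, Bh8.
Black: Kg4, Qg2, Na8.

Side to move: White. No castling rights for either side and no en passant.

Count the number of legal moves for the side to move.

24

White to move; king on c8.
In check: no.
Legal moves: Bg7, Bf6, Be5, Bd4, Bc3, Bb2, Ba1, Kd8, Kb8, Kd7, Re8, Re7, Re6, Re5, Re4+, Re3, Re2, Rh1, Rg1, Rf1, Rd1, Rc1, Rb1, Ra1.
Count: 24.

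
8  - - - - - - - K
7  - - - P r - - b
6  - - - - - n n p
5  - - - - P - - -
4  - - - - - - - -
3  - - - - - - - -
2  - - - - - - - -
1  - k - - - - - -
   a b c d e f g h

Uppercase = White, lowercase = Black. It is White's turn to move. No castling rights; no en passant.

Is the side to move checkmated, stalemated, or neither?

White to move; white king on h8.
In check: yes, from the black knight on g6.
King squares — g7: attacked by Re7; h7: attacked by Nf6; g8: attacked by Nf6.
Legal moves for White: none.
In check with no legal moves → checkmate.

checkmate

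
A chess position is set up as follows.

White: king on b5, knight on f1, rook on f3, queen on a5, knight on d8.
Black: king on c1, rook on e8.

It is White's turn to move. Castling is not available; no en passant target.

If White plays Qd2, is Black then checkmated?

After Qd2: black king on c1; in check: yes, from the white queen on d2.
Black has 1 legal reply: Kb1.
In check but a legal move exists → not checkmate.

no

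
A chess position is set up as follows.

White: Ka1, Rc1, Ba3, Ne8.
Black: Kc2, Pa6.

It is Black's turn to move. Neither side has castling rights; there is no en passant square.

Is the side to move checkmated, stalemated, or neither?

Black to move; black king on c2.
In check: yes, from the white rook on c1.
Legal moves for Black: Kd3, Kb3, Kd2.
Black is in check but has 3 legal moves → neither.

neither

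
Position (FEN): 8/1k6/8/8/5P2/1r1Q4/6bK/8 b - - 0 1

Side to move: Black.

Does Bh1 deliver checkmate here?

After Bh1: white king on h2; in check: no.
White is not in check, so this cannot be checkmate.

no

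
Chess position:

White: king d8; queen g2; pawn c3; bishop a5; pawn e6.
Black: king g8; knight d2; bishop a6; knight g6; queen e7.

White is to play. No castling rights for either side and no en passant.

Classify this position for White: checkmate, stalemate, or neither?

checkmate

White to move; white king on d8.
In check: yes, from the black queen on e7.
King squares — c7: attacked by Qe7; d7: attacked by Qe7; e7: attacked by Ng6; c8: attacked by Ba6; e8: attacked by Qe7.
Legal moves for White: none.
In check with no legal moves → checkmate.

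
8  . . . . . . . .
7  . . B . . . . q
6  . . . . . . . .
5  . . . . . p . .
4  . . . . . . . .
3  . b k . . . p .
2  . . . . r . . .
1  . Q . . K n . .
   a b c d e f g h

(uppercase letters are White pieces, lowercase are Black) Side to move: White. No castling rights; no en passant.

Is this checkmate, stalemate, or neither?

neither

White to move; white king on e1.
In check: yes, from the black rook on e2.
Legal moves for White: Kxe2, Kxf1.
White is in check but has 2 legal moves → neither.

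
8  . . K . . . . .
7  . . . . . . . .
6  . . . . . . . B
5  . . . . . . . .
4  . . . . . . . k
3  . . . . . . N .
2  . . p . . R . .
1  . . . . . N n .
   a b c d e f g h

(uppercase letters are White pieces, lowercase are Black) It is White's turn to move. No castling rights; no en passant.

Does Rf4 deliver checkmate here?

no

After Rf4: black king on h4; in check: yes, from the white rook on f4.
Black has 1 legal reply: Kh3.
In check but a legal move exists → not checkmate.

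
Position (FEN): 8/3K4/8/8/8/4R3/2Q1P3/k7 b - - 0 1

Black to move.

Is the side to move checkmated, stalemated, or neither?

Black to move; black king on a1.
In check: no.
King squares — b1: attacked by Qc2; a2: attacked by Qc2; b2: attacked by Qc2.
Legal moves for Black: none.
Not in check and no legal moves → stalemate.

stalemate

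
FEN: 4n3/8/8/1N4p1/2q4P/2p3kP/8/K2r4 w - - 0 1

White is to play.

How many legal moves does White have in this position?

White to move; king on a1.
In check: yes, from the black rook on d1.
Legal moves: none.
Count: 0.

0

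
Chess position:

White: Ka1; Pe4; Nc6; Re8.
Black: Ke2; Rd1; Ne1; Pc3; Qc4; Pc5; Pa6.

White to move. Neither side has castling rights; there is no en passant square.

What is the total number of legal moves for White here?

White to move; king on a1.
In check: yes, from the black rook on d1.
Legal moves: none.
Count: 0.

0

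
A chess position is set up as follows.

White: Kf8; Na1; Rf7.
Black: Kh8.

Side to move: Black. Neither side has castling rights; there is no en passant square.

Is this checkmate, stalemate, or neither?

stalemate

Black to move; black king on h8.
In check: no.
King squares — g7: attacked by Rf7; h7: attacked by Rf7; g8: attacked by Kf8.
Legal moves for Black: none.
Not in check and no legal moves → stalemate.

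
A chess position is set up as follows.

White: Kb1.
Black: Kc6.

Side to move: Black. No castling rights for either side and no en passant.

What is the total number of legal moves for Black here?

8

Black to move; king on c6.
In check: no.
Legal moves: Kd7, Kc7, Kb7, Kd6, Kb6, Kd5, Kc5, Kb5.
Count: 8.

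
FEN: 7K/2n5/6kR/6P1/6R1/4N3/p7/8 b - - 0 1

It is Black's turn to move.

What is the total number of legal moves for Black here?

1

Black to move; king on g6.
In check: yes, from the white rook on h6.
Legal moves: Kf7.
Count: 1.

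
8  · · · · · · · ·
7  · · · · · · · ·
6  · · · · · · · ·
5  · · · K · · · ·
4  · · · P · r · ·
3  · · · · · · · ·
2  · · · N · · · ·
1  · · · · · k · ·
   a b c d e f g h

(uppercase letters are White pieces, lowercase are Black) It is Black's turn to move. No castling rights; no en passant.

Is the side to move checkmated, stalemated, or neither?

Black to move; black king on f1.
In check: yes, from the white knight on d2.
Legal moves for Black: Kg2, Kf2, Ke2, Kg1, Ke1.
Black is in check but has 5 legal moves → neither.

neither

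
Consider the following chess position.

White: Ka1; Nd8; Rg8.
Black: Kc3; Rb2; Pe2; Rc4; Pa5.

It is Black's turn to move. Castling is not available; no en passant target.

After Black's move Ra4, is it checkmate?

yes

After Ra4: white king on a1; in check: yes, from the black rook on a4.
King squares — b1: attacked by Rb2; a2: attacked by Rb2; b2: attacked by Kc3.
White has no legal moves → checkmate.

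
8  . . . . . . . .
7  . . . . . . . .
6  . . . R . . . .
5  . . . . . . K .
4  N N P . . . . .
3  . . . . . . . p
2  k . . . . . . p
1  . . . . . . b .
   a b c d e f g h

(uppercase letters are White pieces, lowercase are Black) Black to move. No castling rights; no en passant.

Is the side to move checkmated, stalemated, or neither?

Black to move; black king on a2.
In check: yes, from the white knight on b4.
King squares — a1: available; b1: available; b2: attacked by Na4; a3: available; b3: available.
Legal moves for Black: Kb3, Ka3, Kb1, Ka1.
Black is in check but has 4 legal moves → neither.

neither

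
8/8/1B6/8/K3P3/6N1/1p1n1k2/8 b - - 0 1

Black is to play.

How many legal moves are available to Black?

4

Black to move; king on f2.
In check: yes, from the white bishop on b6.
Legal moves: Kxg3, Kf3, Kg2, Ke1.
Count: 4.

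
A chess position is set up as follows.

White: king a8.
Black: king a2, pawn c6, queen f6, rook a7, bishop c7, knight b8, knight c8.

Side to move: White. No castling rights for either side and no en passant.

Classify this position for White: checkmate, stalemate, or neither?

White to move; white king on a8.
In check: yes, from the black rook on a7.
King squares — a7: attacked by Nc8; b7: attacked by Ra7; b8: attacked by Bc7.
Legal moves for White: none.
In check with no legal moves → checkmate.

checkmate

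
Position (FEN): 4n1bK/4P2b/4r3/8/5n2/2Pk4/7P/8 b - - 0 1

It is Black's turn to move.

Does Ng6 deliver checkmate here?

yes

After Ng6: white king on h8; in check: yes, from the black knight on g6.
King squares — g7: attacked by Ne8; h7: attacked by Bg8; g8: attacked by Bh7.
White has no legal moves → checkmate.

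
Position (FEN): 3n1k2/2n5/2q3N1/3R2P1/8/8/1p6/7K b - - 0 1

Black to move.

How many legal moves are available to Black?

5

Black to move; king on f8.
In check: yes, from the white knight on g6.
Legal moves: Kg8, Ke8, Kg7, Kf7, Qxg6.
Count: 5.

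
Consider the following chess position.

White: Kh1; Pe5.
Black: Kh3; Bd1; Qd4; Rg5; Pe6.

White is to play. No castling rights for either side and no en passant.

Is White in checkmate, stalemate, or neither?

stalemate

White to move; white king on h1.
In check: no.
King squares — g1: attacked by Qd4; g2: attacked by Kh3; h2: attacked by Kh3.
Legal moves for White: none.
Not in check and no legal moves → stalemate.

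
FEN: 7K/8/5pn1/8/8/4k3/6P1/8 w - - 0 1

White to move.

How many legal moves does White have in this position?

White to move; king on h8.
In check: yes, from the black knight on g6.
Legal moves: Kg8, Kh7, Kg7.
Count: 3.

3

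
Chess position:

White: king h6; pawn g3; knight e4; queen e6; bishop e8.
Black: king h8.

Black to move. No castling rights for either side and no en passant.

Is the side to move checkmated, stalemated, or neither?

stalemate

Black to move; black king on h8.
In check: no.
King squares — g7: attacked by Kh6; h7: attacked by Kh6; g8: attacked by Qe6.
Legal moves for Black: none.
Not in check and no legal moves → stalemate.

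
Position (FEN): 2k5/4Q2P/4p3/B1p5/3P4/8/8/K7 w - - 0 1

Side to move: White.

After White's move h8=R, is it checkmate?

yes

After h8=R: black king on c8; in check: yes, from the white rook on h8.
King squares — b7: attacked by Qe7; c7: attacked by Ba5; d7: attacked by Qe7; b8: attacked by Rh8; d8: attacked by Ba5.
Black has no legal moves → checkmate.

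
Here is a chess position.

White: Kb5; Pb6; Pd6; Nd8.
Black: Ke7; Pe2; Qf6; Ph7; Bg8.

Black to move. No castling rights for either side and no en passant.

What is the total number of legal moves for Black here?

Black to move; king on e7.
In check: yes, from the white pawn on d6.
Legal moves: Kf8, Ke8, Kxd8, Kd7, Kxd6, Qxd6.
Count: 6.

6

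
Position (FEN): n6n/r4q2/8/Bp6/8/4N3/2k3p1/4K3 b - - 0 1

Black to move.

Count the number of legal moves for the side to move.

Black to move; king on c2.
In check: yes, from the white knight on e3.
Legal moves: Kd3, Kb3, Kb2, Kc1, Kb1.
Count: 5.

5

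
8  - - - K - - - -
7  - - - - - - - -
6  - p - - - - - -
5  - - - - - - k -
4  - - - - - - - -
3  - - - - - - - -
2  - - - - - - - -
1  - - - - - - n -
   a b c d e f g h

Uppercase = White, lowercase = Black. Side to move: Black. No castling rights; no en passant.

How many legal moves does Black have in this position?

12

Black to move; king on g5.
In check: no.
Legal moves: Kh6, Kg6, Kf6, Kh5, Kf5, Kh4, Kg4, Kf4, Nh3, Nf3, Ne2, b5.
Count: 12.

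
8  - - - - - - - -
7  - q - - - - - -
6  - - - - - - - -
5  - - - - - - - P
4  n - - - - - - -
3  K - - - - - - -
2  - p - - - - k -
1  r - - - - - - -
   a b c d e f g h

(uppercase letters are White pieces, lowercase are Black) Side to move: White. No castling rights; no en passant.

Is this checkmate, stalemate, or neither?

checkmate

White to move; white king on a3.
In check: yes, from the black rook on a1.
King squares — a2: attacked by Ra1; b2: attacked by Na4; b3: attacked by Qb7; a4: attacked by Ra1; b4: attacked by Qb7.
Legal moves for White: none.
In check with no legal moves → checkmate.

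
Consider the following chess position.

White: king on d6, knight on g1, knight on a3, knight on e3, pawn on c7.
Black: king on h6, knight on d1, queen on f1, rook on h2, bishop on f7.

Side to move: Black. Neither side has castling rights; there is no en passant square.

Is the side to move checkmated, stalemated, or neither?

Black to move; black king on h6.
In check: no.
Legal moves for Black include: Bg8, Be8, Bg6, Be6, Bh5, Bd5, Bc4, Bb3, Ba2, Kh7, Kg7, Kg6, Kh5, Kg5, Rh5, Rh4, Rh3, Rg2, ... (list truncated; more exist).
Black has legal moves and is not in check → neither.

neither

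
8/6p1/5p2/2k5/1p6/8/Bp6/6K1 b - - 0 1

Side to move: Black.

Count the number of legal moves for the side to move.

Black to move; king on c5.
In check: no.
Legal moves: Kd6, Kc6, Kb6, Kb5, Kd4, g6, f5, b3, b1=Q+, b1=R+, b1=B, b1=N, g5.
Count: 13.

13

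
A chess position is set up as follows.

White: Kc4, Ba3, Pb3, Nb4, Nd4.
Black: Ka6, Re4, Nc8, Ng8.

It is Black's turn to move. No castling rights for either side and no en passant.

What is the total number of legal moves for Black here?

Black to move; king on a6.
In check: yes, from the white knight on b4.
Legal moves: Kb7, Ka7, Kb6, Ka5.
Count: 4.

4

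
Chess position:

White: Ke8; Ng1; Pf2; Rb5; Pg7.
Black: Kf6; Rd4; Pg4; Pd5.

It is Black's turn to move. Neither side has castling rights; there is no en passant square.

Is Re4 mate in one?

After Re4: white king on e8; in check: yes, from the black rook on e4.
White has 3 legal replies: Kf8, Kd8, Kd7.
In check but a legal move exists → not checkmate.

no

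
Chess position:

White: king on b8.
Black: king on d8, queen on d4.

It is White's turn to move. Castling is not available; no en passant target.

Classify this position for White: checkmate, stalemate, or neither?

neither

White to move; white king on b8.
In check: no.
Legal moves for White: Ka8, Kb7.
White has 2 legal moves and is not in check → neither.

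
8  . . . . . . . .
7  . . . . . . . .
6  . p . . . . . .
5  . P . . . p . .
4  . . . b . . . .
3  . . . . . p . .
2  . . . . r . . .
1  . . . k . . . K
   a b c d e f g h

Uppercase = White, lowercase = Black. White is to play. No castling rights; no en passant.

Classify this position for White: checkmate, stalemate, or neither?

stalemate

White to move; white king on h1.
In check: no.
King squares — g1: attacked by Bd4; g2: attacked by Re2; h2: attacked by Re2.
Legal moves for White: none.
Not in check and no legal moves → stalemate.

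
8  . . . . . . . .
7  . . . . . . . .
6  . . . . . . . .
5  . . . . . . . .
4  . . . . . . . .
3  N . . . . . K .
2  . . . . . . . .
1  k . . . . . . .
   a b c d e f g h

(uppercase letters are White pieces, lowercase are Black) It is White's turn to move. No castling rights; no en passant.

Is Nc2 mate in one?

no

After Nc2: black king on a1; in check: yes, from the white knight on c2.
Black has 3 legal replies: Kb2, Ka2, Kb1.
In check but a legal move exists → not checkmate.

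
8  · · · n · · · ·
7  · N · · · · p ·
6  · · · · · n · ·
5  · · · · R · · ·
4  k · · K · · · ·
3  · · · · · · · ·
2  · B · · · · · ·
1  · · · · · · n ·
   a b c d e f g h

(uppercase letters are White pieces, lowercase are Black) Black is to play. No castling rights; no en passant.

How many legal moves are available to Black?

Black to move; king on a4.
In check: no.
Legal moves: Nf7, Nxb7, Ne6+, Nc6+, Ng8, Ne8, Nh7, Nd7, Nh5, Nd5, Ng4, Ne4, Kb4, Kb3, Nh3, Nf3+, Ne2+, g6, g5.
Count: 19.

19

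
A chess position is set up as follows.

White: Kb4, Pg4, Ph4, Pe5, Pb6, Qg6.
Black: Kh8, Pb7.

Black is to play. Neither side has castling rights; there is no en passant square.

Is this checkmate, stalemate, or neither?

stalemate

Black to move; black king on h8.
In check: no.
King squares — g7: attacked by Qg6; h7: attacked by Qg6; g8: attacked by Qg6.
Legal moves for Black: none.
Not in check and no legal moves → stalemate.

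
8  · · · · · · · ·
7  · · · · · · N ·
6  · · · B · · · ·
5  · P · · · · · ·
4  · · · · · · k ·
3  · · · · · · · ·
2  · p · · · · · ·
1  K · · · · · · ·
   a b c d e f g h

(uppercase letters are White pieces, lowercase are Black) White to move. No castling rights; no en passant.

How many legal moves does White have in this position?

White to move; king on a1.
In check: yes, from the black pawn on b2.
Legal moves: Kxb2, Ka2, Kb1.
Count: 3.

3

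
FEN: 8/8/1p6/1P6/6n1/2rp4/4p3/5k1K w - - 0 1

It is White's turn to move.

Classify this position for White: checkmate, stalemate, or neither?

White to move; white king on h1.
In check: no.
King squares — g1: attacked by Kf1; g2: attacked by Kf1; h2: attacked by Ng4.
Legal moves for White: none.
Not in check and no legal moves → stalemate.

stalemate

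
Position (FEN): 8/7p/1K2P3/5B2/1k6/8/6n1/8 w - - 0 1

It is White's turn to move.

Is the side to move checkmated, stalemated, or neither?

neither

White to move; white king on b6.
In check: no.
Legal moves for White: Kc7, Kb7, Ka7, Kc6, Ka6, Bxh7, Bg6, Bg4, Be4, Bh3, Bd3, Bc2, Bb1, e7.
White has 14 legal moves and is not in check → neither.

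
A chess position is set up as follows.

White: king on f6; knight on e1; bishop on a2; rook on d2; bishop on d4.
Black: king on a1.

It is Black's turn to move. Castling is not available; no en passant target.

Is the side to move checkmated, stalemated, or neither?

checkmate

Black to move; black king on a1.
In check: yes, from the white bishop on d4.
King squares — b1: attacked by Ba2; a2: attacked by Rd2; b2: attacked by Rd2.
Legal moves for Black: none.
In check with no legal moves → checkmate.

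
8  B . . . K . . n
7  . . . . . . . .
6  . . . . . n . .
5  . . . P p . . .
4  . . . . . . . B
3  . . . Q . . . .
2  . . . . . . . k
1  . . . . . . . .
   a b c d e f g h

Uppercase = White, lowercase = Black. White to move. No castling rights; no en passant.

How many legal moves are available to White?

4

White to move; king on e8.
In check: yes, from the black knight on f6.
Legal moves: Kf8, Kd8, Ke7, Bxf6.
Count: 4.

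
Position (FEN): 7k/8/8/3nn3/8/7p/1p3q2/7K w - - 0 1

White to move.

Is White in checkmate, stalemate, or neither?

stalemate

White to move; white king on h1.
In check: no.
King squares — g1: attacked by Qf2; g2: attacked by Qf2; h2: attacked by Qf2.
Legal moves for White: none.
Not in check and no legal moves → stalemate.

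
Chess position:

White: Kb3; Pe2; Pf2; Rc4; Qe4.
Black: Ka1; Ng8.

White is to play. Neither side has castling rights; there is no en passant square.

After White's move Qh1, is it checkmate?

yes

After Qh1: black king on a1; in check: yes, from the white queen on h1.
King squares — b1: attacked by Qh1; a2: attacked by Kb3; b2: attacked by Kb3.
Black has no legal moves → checkmate.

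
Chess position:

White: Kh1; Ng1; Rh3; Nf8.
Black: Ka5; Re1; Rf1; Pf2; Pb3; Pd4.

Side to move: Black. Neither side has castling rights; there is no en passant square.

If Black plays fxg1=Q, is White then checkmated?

yes

After fxg1=Q: white king on h1; in check: yes, from the black queen on g1.
King squares — g1: attacked by Rf1; g2: attacked by Qg1; h2: attacked by Qg1.
White has no legal moves → checkmate.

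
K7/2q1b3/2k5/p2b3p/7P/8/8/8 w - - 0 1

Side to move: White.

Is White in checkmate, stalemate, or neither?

stalemate

White to move; white king on a8.
In check: no.
King squares — a7: attacked by Qc7; b7: attacked by Kc6; b8: attacked by Qc7.
Legal moves for White: none.
Not in check and no legal moves → stalemate.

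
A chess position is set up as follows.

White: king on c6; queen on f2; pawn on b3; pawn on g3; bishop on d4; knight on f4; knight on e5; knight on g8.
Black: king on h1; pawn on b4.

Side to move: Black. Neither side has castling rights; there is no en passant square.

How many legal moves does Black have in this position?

Black to move; king on h1.
In check: no.
Legal moves: none.
Count: 0.

0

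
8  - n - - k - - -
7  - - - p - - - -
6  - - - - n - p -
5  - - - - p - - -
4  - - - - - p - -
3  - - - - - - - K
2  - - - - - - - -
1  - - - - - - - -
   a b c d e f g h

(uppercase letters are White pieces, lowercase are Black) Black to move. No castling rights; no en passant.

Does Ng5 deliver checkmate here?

no

After Ng5: white king on h3; in check: yes, from the black knight on g5.
White has 4 legal replies: Kh4, Kg4, Kh2, Kg2.
In check but a legal move exists → not checkmate.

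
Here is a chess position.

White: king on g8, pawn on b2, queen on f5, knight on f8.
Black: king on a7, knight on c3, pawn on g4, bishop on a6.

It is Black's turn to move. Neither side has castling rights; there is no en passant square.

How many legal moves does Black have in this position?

20

Black to move; king on a7.
In check: no.
Legal moves: Kb8, Ka8, Kb7, Kb6, Bc8, Bb7, Bb5, Bc4+, Bd3, Be2, Bf1, Nd5, Nb5, Ne4, Na4, Ne2, Na2, Nd1, Nb1, g3.
Count: 20.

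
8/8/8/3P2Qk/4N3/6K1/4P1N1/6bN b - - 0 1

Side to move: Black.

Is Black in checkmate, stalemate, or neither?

checkmate

Black to move; black king on h5.
In check: yes, from the white queen on g5.
King squares — g4: attacked by Kg3; h4: attacked by Ng2; g5: attacked by Ne4; g6: attacked by Qg5; h6: attacked by Qg5.
Legal moves for Black: none.
In check with no legal moves → checkmate.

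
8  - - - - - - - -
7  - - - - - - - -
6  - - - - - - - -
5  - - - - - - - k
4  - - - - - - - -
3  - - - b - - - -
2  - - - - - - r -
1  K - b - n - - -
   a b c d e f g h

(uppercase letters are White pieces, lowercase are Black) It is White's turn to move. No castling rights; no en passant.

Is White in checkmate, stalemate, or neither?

White to move; white king on a1.
In check: no.
King squares — b1: attacked by Bd3; a2: attacked by Rg2; b2: attacked by Bc1.
Legal moves for White: none.
Not in check and no legal moves → stalemate.

stalemate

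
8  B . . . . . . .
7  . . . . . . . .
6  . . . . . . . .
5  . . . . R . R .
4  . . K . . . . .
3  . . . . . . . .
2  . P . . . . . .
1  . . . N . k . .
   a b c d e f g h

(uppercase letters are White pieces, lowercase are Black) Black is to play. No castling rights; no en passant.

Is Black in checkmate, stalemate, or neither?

Black to move; black king on f1.
In check: no.
King squares — e1: attacked by Re5; g1: attacked by Rg5; e2: attacked by Re5; f2: attacked by Nd1; g2: attacked by Rg5.
Legal moves for Black: none.
Not in check and no legal moves → stalemate.

stalemate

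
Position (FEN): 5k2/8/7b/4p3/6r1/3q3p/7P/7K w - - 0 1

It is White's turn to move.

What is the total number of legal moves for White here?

0

White to move; king on h1.
In check: no.
Legal moves: none.
Count: 0.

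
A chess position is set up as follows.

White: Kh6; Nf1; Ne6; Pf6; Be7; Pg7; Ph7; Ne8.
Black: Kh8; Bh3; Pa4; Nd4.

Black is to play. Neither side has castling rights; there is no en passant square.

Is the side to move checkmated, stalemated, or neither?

Black to move; black king on h8.
In check: yes, from the white pawn on g7.
King squares — g7: attacked by Ne6; h7: attacked by Kh6; g8: attacked by Ph7.
Legal moves for Black: none.
In check with no legal moves → checkmate.

checkmate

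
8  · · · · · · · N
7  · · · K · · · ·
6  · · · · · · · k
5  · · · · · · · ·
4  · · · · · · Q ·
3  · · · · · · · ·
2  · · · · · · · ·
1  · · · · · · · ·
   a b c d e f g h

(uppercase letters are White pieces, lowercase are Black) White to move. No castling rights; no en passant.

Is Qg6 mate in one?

yes

After Qg6: black king on h6; in check: yes, from the white queen on g6.
King squares — g5: attacked by Qg6; h5: attacked by Qg6; g6: attacked by Nh8; g7: attacked by Qg6; h7: attacked by Qg6.
Black has no legal moves → checkmate.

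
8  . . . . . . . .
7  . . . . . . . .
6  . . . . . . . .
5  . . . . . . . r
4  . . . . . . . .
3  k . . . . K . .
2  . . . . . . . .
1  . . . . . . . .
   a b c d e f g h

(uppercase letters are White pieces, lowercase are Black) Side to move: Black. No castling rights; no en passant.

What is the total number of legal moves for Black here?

19

Black to move; king on a3.
In check: no.
Legal moves: Rh8, Rh7, Rh6, Rg5, Rf5+, Re5, Rd5, Rc5, Rb5, Ra5, Rh4, Rh3+, Rh2, Rh1, Kb4, Ka4, Kb3, Kb2, Ka2.
Count: 19.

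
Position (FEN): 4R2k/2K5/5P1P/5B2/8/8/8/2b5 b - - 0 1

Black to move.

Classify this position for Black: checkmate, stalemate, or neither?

checkmate

Black to move; black king on h8.
In check: yes, from the white rook on e8.
King squares — g7: attacked by Pf6; h7: attacked by Bf5; g8: attacked by Re8.
Legal moves for Black: none.
In check with no legal moves → checkmate.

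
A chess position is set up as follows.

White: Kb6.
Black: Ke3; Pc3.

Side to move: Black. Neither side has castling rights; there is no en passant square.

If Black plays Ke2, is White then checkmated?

After Ke2: white king on b6; in check: no.
White is not in check, so this cannot be checkmate.

no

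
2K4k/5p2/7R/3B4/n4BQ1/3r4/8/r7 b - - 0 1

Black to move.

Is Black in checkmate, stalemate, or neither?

Black to move; black king on h8.
In check: yes, from the white rook on h6.
King squares — g7: attacked by Qg4; h7: attacked by Rh6; g8: attacked by Qg4.
Legal moves for Black: none.
In check with no legal moves → checkmate.

checkmate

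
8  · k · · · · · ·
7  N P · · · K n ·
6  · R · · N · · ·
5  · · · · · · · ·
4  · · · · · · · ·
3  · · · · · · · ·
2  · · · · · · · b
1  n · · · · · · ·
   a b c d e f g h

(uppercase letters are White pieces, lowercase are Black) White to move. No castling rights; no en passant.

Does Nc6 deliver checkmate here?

After Nc6: black king on b8; in check: yes, from the white knight on c6.
King squares — a7: attacked by Nc6; b7: attacked by Rb6; c7: attacked by Ne6; a8: attacked by Pb7; c8: attacked by Pb7.
Black has no legal moves → checkmate.

yes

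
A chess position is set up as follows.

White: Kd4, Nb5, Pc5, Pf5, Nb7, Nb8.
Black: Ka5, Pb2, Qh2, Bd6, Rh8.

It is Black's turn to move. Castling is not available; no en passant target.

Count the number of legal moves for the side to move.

Black to move; king on a5.
In check: yes, from the white knight on b7.
Legal moves: Kxb5, Kb4, Ka4.
Count: 3.

3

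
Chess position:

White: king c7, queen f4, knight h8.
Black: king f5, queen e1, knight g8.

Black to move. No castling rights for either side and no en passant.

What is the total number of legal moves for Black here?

Black to move; king on f5.
In check: yes, from the white queen on f4.
Legal moves: Ke6, Kxf4.
Count: 2.

2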